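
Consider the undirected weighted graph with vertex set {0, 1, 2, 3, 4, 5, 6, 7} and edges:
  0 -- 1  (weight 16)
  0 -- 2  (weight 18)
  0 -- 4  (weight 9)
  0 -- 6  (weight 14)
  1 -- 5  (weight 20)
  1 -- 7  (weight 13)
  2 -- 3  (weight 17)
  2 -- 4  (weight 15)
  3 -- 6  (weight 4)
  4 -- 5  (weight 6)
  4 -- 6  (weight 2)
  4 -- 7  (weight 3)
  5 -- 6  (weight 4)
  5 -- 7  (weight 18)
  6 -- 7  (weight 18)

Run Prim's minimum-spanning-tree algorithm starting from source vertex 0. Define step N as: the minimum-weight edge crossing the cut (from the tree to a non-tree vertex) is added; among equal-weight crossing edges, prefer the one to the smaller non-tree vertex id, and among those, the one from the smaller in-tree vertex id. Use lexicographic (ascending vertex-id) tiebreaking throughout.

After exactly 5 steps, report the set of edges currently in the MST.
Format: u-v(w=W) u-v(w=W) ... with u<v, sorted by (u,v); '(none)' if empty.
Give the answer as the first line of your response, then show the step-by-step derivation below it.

0-4(w=9) 3-6(w=4) 4-6(w=2) 4-7(w=3) 5-6(w=4)

step 1: add edge 0-4 (w=9); MST = {0-4(w=9)}
step 2: add edge 4-6 (w=2); MST = {0-4(w=9) 4-6(w=2)}
step 3: add edge 4-7 (w=3); MST = {0-4(w=9) 4-6(w=2) 4-7(w=3)}
step 4: add edge 3-6 (w=4); MST = {0-4(w=9) 3-6(w=4) 4-6(w=2) 4-7(w=3)}
step 5: add edge 5-6 (w=4); MST = {0-4(w=9) 3-6(w=4) 4-6(w=2) 4-7(w=3) 5-6(w=4)}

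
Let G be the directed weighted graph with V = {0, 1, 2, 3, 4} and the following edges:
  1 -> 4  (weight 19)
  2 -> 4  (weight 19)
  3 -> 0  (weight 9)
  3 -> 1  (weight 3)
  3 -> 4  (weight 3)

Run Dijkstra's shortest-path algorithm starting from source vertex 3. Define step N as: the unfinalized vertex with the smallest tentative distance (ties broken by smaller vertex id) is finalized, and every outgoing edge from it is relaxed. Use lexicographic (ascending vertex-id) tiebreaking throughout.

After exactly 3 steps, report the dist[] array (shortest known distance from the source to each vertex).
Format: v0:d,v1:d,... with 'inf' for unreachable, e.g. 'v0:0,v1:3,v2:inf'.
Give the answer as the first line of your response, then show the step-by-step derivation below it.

v0:9,v1:3,v2:inf,v3:0,v4:3

step 1: dist = v0:9,v1:3,v2:inf,v3:0,v4:3
step 2: dist = v0:9,v1:3,v2:inf,v3:0,v4:3
step 3: dist = v0:9,v1:3,v2:inf,v3:0,v4:3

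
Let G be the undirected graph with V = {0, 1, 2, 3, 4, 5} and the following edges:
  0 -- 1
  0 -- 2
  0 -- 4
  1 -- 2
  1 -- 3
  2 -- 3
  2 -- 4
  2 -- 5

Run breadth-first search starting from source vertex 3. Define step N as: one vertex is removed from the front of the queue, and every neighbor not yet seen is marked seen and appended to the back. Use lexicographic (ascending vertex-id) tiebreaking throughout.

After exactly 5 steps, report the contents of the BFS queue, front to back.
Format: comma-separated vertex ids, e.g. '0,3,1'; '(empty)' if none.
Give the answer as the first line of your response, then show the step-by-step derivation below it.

5

step 1: dequeue 3; queue=[1,2]; order=3
step 2: dequeue 1; queue=[2,0]; order=3,1
step 3: dequeue 2; queue=[0,4,5]; order=3,1,2
step 4: dequeue 0; queue=[4,5]; order=3,1,2,0
step 5: dequeue 4; queue=[5]; order=3,1,2,0,4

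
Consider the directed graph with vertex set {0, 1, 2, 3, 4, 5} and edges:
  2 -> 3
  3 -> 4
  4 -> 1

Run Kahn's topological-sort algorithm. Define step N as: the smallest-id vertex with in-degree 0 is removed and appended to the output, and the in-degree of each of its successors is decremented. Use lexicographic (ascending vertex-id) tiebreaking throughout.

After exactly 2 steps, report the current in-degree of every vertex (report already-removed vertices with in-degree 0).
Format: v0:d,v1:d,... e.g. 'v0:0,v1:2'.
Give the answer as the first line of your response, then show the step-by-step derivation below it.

v0:0,v1:1,v2:0,v3:0,v4:1,v5:0

step 1: output 0; order=[0]; indeg=(0,1,0,1,1,0)
step 2: output 2; order=[0,2]; indeg=(0,1,0,0,1,0)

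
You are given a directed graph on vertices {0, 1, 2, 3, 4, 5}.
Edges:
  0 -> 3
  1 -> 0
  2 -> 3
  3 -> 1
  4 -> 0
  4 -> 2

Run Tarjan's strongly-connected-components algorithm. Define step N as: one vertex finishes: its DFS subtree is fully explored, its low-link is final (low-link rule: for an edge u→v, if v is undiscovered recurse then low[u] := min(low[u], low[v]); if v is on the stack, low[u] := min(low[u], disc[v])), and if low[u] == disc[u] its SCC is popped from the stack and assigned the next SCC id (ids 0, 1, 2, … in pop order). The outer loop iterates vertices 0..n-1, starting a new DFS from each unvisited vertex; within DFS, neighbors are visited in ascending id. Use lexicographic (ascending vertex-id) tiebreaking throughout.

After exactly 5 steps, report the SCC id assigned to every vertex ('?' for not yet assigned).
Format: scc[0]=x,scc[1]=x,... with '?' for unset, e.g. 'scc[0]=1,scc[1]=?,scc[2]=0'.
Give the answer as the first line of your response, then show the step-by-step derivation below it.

scc[0]=0,scc[1]=0,scc[2]=1,scc[3]=0,scc[4]=2,scc[5]=?

step 1: low=(low[0]=0,low[1]=0,low[2]=?,low[3]=1,low[4]=?,low[5]=?); scc=(scc[0]=?,scc[1]=?,scc[2]=?,scc[3]=?,scc[4]=?,scc[5]=?)
step 2: low=(low[0]=0,low[1]=0,low[2]=?,low[3]=0,low[4]=?,low[5]=?); scc=(scc[0]=?,scc[1]=?,scc[2]=?,scc[3]=?,scc[4]=?,scc[5]=?)
step 3: low=(low[0]=0,low[1]=0,low[2]=?,low[3]=0,low[4]=?,low[5]=?); scc=(scc[0]=0,scc[1]=0,scc[2]=?,scc[3]=0,scc[4]=?,scc[5]=?)
step 4: low=(low[0]=0,low[1]=0,low[2]=3,low[3]=0,low[4]=?,low[5]=?); scc=(scc[0]=0,scc[1]=0,scc[2]=1,scc[3]=0,scc[4]=?,scc[5]=?)
step 5: low=(low[0]=0,low[1]=0,low[2]=3,low[3]=0,low[4]=4,low[5]=?); scc=(scc[0]=0,scc[1]=0,scc[2]=1,scc[3]=0,scc[4]=2,scc[5]=?)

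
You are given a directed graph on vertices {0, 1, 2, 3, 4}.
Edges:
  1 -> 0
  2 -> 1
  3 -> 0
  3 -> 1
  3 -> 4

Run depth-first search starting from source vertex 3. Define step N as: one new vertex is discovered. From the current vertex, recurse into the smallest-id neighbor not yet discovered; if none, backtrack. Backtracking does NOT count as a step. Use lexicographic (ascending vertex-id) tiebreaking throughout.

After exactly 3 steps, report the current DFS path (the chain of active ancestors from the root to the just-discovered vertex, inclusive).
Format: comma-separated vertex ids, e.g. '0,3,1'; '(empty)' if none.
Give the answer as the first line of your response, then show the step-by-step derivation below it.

3,1

step 1: discover 3; path=3; order=3
step 2: discover 0; path=3>0; order=3,0
step 3: discover 1; path=3>1; order=3,0,1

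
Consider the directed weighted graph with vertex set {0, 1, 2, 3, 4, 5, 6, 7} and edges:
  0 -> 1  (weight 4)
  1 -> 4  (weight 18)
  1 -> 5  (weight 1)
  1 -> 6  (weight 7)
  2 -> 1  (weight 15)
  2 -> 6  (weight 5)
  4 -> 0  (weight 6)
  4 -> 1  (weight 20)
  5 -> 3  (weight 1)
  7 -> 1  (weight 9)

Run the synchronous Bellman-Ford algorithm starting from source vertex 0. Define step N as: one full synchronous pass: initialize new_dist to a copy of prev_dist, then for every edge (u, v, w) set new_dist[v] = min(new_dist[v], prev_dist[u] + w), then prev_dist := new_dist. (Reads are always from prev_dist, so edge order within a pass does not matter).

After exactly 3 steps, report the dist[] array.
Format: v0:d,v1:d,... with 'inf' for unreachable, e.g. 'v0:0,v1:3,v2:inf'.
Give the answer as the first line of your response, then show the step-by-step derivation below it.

v0:0,v1:4,v2:inf,v3:6,v4:22,v5:5,v6:11,v7:inf

step 1: dist = v0:0,v1:4,v2:inf,v3:inf,v4:inf,v5:inf,v6:inf,v7:inf
step 2: dist = v0:0,v1:4,v2:inf,v3:inf,v4:22,v5:5,v6:11,v7:inf
step 3: dist = v0:0,v1:4,v2:inf,v3:6,v4:22,v5:5,v6:11,v7:inf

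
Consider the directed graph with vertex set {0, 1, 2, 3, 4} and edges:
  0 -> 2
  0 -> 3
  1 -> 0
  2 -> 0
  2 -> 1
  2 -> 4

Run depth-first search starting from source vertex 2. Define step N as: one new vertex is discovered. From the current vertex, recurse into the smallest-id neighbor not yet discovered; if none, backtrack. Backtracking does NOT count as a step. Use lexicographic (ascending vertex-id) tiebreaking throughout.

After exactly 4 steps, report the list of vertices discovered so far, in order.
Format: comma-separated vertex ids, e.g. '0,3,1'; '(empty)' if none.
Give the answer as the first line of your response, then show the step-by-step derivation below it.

2,0,3,1

step 1: discover 2; path=2; order=2
step 2: discover 0; path=2>0; order=2,0
step 3: discover 3; path=2>0>3; order=2,0,3
step 4: discover 1; path=2>1; order=2,0,3,1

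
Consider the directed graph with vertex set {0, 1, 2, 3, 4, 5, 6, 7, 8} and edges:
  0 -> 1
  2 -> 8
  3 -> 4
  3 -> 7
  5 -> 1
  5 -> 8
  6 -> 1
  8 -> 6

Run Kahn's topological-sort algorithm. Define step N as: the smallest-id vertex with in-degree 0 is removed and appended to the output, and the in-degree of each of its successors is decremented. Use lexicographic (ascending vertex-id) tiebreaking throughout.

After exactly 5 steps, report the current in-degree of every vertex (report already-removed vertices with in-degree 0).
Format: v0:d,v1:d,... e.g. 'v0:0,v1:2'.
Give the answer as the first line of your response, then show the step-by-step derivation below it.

v0:0,v1:1,v2:0,v3:0,v4:0,v5:0,v6:1,v7:0,v8:0

step 1: output 0; order=[0]; indeg=(0,2,0,0,1,0,1,1,2)
step 2: output 2; order=[0,2]; indeg=(0,2,0,0,1,0,1,1,1)
step 3: output 3; order=[0,2,3]; indeg=(0,2,0,0,0,0,1,0,1)
step 4: output 4; order=[0,2,3,4]; indeg=(0,2,0,0,0,0,1,0,1)
step 5: output 5; order=[0,2,3,4,5]; indeg=(0,1,0,0,0,0,1,0,0)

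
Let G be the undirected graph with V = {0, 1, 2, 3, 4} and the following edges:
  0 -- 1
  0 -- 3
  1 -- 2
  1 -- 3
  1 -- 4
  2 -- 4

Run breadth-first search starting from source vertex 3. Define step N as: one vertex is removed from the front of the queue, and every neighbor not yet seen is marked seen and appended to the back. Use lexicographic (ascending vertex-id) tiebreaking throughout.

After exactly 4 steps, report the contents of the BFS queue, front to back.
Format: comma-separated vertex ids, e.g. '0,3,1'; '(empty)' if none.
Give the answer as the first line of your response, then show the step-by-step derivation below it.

4

step 1: dequeue 3; queue=[0,1]; order=3
step 2: dequeue 0; queue=[1]; order=3,0
step 3: dequeue 1; queue=[2,4]; order=3,0,1
step 4: dequeue 2; queue=[4]; order=3,0,1,2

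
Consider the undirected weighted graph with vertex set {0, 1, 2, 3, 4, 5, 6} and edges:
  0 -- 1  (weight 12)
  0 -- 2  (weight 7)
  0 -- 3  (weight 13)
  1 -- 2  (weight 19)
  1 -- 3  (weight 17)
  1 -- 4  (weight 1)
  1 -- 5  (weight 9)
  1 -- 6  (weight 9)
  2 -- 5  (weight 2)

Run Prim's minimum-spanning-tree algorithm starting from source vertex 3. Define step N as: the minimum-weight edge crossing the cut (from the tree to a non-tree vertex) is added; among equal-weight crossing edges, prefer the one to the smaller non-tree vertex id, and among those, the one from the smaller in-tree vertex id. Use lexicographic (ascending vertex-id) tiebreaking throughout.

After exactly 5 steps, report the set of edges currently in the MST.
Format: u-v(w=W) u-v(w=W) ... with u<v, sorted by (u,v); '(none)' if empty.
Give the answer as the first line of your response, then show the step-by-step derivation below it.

0-2(w=7) 0-3(w=13) 1-4(w=1) 1-5(w=9) 2-5(w=2)

step 1: add edge 0-3 (w=13); MST = {0-3(w=13)}
step 2: add edge 0-2 (w=7); MST = {0-2(w=7) 0-3(w=13)}
step 3: add edge 2-5 (w=2); MST = {0-2(w=7) 0-3(w=13) 2-5(w=2)}
step 4: add edge 1-5 (w=9); MST = {0-2(w=7) 0-3(w=13) 1-5(w=9) 2-5(w=2)}
step 5: add edge 1-4 (w=1); MST = {0-2(w=7) 0-3(w=13) 1-4(w=1) 1-5(w=9) 2-5(w=2)}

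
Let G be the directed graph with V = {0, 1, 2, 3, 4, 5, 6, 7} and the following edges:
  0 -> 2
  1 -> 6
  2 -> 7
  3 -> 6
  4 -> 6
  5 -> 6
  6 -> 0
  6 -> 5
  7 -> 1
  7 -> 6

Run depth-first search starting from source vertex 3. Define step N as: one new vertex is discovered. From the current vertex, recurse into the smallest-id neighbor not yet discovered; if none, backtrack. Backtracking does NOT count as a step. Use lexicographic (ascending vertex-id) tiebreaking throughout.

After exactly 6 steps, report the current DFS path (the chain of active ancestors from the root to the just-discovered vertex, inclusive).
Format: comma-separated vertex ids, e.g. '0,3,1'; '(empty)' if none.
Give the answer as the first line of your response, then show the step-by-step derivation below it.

3,6,0,2,7,1

step 1: discover 3; path=3; order=3
step 2: discover 6; path=3>6; order=3,6
step 3: discover 0; path=3>6>0; order=3,6,0
step 4: discover 2; path=3>6>0>2; order=3,6,0,2
step 5: discover 7; path=3>6>0>2>7; order=3,6,0,2,7
step 6: discover 1; path=3>6>0>2>7>1; order=3,6,0,2,7,1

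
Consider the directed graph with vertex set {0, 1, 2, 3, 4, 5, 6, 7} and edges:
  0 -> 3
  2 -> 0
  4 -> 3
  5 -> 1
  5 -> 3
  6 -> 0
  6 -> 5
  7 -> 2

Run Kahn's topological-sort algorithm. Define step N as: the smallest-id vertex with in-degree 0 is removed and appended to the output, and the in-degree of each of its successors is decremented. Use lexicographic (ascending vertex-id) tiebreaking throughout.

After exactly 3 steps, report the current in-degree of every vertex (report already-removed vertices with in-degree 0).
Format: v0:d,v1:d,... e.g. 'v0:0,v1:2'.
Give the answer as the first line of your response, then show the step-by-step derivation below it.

v0:1,v1:0,v2:1,v3:1,v4:0,v5:0,v6:0,v7:0

step 1: output 4; order=[4]; indeg=(2,1,1,2,0,1,0,0)
step 2: output 6; order=[4,6]; indeg=(1,1,1,2,0,0,0,0)
step 3: output 5; order=[4,6,5]; indeg=(1,0,1,1,0,0,0,0)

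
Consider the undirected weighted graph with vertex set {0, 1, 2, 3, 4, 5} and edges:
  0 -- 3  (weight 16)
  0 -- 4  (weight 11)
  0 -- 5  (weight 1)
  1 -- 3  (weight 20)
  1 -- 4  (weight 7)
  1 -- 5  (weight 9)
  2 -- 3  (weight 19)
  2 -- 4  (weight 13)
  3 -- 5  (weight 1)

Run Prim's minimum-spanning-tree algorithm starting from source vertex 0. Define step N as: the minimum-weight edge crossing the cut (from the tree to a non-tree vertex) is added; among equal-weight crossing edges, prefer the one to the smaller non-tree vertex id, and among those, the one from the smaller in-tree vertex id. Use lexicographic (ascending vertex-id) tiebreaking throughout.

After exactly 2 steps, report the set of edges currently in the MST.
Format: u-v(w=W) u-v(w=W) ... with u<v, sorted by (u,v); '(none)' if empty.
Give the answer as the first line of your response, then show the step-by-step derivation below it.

0-5(w=1) 3-5(w=1)

step 1: add edge 0-5 (w=1); MST = {0-5(w=1)}
step 2: add edge 3-5 (w=1); MST = {0-5(w=1) 3-5(w=1)}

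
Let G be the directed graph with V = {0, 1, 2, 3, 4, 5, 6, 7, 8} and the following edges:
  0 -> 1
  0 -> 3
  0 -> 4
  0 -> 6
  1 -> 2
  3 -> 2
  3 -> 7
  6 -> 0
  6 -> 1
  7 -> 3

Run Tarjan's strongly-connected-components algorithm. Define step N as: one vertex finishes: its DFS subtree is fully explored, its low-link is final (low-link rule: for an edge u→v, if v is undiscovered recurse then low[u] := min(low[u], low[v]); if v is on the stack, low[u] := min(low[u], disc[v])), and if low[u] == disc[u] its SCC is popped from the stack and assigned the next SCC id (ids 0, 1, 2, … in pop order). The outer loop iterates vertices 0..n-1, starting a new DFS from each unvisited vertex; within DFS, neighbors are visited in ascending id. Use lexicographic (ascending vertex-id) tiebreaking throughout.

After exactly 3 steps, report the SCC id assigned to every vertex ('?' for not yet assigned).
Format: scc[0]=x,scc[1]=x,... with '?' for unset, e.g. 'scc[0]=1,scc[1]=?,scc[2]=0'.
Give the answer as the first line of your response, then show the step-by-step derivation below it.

scc[0]=?,scc[1]=1,scc[2]=0,scc[3]=?,scc[4]=?,scc[5]=?,scc[6]=?,scc[7]=?,scc[8]=?

step 1: low=(low[0]=0,low[1]=1,low[2]=2,low[3]=?,low[4]=?,low[5]=?,low[6]=?,low[7]=?,low[8]=?); scc=(scc[0]=?,scc[1]=?,scc[2]=0,scc[3]=?,scc[4]=?,scc[5]=?,scc[6]=?,scc[7]=?,scc[8]=?)
step 2: low=(low[0]=0,low[1]=1,low[2]=2,low[3]=?,low[4]=?,low[5]=?,low[6]=?,low[7]=?,low[8]=?); scc=(scc[0]=?,scc[1]=1,scc[2]=0,scc[3]=?,scc[4]=?,scc[5]=?,scc[6]=?,scc[7]=?,scc[8]=?)
step 3: low=(low[0]=0,low[1]=1,low[2]=2,low[3]=3,low[4]=?,low[5]=?,low[6]=?,low[7]=3,low[8]=?); scc=(scc[0]=?,scc[1]=1,scc[2]=0,scc[3]=?,scc[4]=?,scc[5]=?,scc[6]=?,scc[7]=?,scc[8]=?)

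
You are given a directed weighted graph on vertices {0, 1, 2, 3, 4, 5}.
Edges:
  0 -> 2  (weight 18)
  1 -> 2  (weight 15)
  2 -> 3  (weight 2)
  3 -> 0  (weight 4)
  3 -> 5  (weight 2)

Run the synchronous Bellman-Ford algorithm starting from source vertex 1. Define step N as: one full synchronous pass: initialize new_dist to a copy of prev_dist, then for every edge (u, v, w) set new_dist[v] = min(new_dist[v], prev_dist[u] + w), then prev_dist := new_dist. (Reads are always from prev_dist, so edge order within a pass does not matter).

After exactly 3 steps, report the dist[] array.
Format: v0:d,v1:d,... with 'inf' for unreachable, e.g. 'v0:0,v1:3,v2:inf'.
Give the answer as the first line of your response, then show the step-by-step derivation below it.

v0:21,v1:0,v2:15,v3:17,v4:inf,v5:19

step 1: dist = v0:inf,v1:0,v2:15,v3:inf,v4:inf,v5:inf
step 2: dist = v0:inf,v1:0,v2:15,v3:17,v4:inf,v5:inf
step 3: dist = v0:21,v1:0,v2:15,v3:17,v4:inf,v5:19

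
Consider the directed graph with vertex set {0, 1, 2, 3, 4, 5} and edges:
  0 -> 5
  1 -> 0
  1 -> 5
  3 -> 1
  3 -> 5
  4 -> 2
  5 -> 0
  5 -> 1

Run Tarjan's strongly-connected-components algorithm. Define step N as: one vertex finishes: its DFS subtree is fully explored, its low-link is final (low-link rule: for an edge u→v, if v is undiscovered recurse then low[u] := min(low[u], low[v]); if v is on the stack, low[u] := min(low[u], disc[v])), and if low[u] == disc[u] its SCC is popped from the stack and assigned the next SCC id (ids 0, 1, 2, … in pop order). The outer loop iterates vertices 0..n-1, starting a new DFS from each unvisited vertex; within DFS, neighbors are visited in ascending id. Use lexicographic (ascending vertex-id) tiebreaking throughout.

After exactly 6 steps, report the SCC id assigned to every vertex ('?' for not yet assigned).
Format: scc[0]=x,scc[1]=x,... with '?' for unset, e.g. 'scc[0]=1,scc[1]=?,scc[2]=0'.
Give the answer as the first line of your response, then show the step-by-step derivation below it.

scc[0]=0,scc[1]=0,scc[2]=1,scc[3]=2,scc[4]=3,scc[5]=0

step 1: low=(low[0]=0,low[1]=0,low[2]=?,low[3]=?,low[4]=?,low[5]=0); scc=(scc[0]=?,scc[1]=?,scc[2]=?,scc[3]=?,scc[4]=?,scc[5]=?)
step 2: low=(low[0]=0,low[1]=0,low[2]=?,low[3]=?,low[4]=?,low[5]=0); scc=(scc[0]=?,scc[1]=?,scc[2]=?,scc[3]=?,scc[4]=?,scc[5]=?)
step 3: low=(low[0]=0,low[1]=0,low[2]=?,low[3]=?,low[4]=?,low[5]=0); scc=(scc[0]=0,scc[1]=0,scc[2]=?,scc[3]=?,scc[4]=?,scc[5]=0)
step 4: low=(low[0]=0,low[1]=0,low[2]=3,low[3]=?,low[4]=?,low[5]=0); scc=(scc[0]=0,scc[1]=0,scc[2]=1,scc[3]=?,scc[4]=?,scc[5]=0)
step 5: low=(low[0]=0,low[1]=0,low[2]=3,low[3]=4,low[4]=?,low[5]=0); scc=(scc[0]=0,scc[1]=0,scc[2]=1,scc[3]=2,scc[4]=?,scc[5]=0)
step 6: low=(low[0]=0,low[1]=0,low[2]=3,low[3]=4,low[4]=5,low[5]=0); scc=(scc[0]=0,scc[1]=0,scc[2]=1,scc[3]=2,scc[4]=3,scc[5]=0)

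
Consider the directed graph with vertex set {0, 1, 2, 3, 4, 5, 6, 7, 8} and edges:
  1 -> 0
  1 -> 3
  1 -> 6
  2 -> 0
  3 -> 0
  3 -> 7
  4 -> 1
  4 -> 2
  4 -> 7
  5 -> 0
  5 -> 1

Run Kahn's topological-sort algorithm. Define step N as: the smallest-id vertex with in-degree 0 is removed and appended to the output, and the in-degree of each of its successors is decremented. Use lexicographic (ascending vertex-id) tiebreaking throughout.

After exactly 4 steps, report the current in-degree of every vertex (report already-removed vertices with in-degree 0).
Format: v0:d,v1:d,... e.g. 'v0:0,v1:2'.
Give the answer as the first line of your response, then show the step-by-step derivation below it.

v0:1,v1:0,v2:0,v3:0,v4:0,v5:0,v6:0,v7:1,v8:0

step 1: output 4; order=[4]; indeg=(4,1,0,1,0,0,1,1,0)
step 2: output 2; order=[4,2]; indeg=(3,1,0,1,0,0,1,1,0)
step 3: output 5; order=[4,2,5]; indeg=(2,0,0,1,0,0,1,1,0)
step 4: output 1; order=[4,2,5,1]; indeg=(1,0,0,0,0,0,0,1,0)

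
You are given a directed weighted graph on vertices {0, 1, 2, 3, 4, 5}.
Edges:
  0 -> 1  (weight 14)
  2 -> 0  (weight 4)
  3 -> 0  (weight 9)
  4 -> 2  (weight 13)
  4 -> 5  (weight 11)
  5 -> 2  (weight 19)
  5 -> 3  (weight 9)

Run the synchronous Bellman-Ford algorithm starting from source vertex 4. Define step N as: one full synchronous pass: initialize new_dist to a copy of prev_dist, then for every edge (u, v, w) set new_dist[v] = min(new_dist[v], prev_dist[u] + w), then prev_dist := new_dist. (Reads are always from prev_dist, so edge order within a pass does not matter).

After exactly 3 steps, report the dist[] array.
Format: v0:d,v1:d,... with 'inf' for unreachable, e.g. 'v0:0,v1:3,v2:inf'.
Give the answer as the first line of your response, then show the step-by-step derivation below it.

v0:17,v1:31,v2:13,v3:20,v4:0,v5:11

step 1: dist = v0:inf,v1:inf,v2:13,v3:inf,v4:0,v5:11
step 2: dist = v0:17,v1:inf,v2:13,v3:20,v4:0,v5:11
step 3: dist = v0:17,v1:31,v2:13,v3:20,v4:0,v5:11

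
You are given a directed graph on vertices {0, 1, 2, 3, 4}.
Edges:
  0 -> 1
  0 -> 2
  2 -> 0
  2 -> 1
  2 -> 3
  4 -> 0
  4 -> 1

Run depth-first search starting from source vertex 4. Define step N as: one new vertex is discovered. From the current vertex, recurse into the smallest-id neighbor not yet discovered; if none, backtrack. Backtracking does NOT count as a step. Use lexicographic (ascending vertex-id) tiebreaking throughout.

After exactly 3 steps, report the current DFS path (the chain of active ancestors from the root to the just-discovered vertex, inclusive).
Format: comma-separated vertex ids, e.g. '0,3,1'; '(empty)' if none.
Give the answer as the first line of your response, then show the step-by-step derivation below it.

4,0,1

step 1: discover 4; path=4; order=4
step 2: discover 0; path=4>0; order=4,0
step 3: discover 1; path=4>0>1; order=4,0,1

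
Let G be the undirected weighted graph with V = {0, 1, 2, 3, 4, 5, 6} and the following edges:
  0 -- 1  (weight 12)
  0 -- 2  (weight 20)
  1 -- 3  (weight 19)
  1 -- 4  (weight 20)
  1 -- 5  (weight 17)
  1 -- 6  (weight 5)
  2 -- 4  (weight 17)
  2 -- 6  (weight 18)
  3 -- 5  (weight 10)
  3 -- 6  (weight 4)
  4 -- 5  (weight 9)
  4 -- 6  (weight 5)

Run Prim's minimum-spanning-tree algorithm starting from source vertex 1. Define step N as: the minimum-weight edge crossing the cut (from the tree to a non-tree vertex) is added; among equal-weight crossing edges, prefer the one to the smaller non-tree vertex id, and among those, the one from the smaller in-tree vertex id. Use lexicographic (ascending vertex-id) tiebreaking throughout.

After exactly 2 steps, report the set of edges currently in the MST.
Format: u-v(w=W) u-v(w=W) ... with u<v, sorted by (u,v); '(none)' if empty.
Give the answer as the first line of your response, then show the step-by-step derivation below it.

1-6(w=5) 3-6(w=4)

step 1: add edge 1-6 (w=5); MST = {1-6(w=5)}
step 2: add edge 3-6 (w=4); MST = {1-6(w=5) 3-6(w=4)}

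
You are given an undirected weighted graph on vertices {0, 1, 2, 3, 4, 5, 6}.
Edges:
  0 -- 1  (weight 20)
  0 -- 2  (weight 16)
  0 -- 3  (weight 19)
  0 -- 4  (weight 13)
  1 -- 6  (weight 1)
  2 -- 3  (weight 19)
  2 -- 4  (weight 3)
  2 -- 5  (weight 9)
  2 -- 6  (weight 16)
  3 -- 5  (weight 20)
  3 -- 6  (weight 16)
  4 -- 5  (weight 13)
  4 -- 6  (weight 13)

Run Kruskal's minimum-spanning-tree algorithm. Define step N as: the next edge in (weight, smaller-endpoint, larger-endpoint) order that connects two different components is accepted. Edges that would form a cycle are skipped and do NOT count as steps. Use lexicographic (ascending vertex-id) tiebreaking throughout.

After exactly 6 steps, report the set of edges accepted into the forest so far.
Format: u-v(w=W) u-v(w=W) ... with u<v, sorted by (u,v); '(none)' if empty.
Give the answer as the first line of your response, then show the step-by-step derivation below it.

0-4(w=13) 1-6(w=1) 2-4(w=3) 2-5(w=9) 3-6(w=16) 4-6(w=13)

step 1: add edge 1-6 (w=1); MST = {1-6(w=1)}
step 2: add edge 2-4 (w=3); MST = {1-6(w=1) 2-4(w=3)}
step 3: add edge 2-5 (w=9); MST = {1-6(w=1) 2-4(w=3) 2-5(w=9)}
step 4: add edge 0-4 (w=13); MST = {0-4(w=13) 1-6(w=1) 2-4(w=3) 2-5(w=9)}
step 5: add edge 4-6 (w=13); MST = {0-4(w=13) 1-6(w=1) 2-4(w=3) 2-5(w=9) 4-6(w=13)}
step 6: add edge 3-6 (w=16); MST = {0-4(w=13) 1-6(w=1) 2-4(w=3) 2-5(w=9) 3-6(w=16) 4-6(w=13)}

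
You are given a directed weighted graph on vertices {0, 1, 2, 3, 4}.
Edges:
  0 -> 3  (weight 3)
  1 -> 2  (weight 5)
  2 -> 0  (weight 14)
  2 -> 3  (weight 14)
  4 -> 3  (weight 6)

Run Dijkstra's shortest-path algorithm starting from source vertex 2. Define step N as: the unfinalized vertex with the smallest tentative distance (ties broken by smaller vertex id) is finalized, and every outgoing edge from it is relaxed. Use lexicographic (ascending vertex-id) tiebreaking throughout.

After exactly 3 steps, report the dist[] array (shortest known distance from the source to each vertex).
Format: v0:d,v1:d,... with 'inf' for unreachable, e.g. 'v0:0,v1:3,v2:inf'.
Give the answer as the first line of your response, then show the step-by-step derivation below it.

v0:14,v1:inf,v2:0,v3:14,v4:inf

step 1: dist = v0:14,v1:inf,v2:0,v3:14,v4:inf
step 2: dist = v0:14,v1:inf,v2:0,v3:14,v4:inf
step 3: dist = v0:14,v1:inf,v2:0,v3:14,v4:inf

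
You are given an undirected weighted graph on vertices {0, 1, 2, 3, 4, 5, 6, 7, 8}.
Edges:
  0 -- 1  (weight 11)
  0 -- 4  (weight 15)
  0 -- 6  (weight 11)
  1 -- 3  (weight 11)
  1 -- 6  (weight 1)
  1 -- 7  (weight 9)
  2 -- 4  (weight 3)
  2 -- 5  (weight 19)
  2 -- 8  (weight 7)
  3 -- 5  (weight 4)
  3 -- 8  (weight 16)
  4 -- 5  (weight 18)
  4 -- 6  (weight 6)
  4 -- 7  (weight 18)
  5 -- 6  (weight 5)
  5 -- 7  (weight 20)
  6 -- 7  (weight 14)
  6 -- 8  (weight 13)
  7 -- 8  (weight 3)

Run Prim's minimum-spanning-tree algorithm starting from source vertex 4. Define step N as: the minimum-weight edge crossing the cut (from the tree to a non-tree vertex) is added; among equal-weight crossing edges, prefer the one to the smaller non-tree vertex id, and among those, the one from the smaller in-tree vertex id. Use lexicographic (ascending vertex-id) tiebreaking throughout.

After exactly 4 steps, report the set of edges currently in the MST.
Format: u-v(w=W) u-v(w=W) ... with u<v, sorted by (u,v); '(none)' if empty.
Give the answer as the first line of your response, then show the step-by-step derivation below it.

1-6(w=1) 2-4(w=3) 4-6(w=6) 5-6(w=5)

step 1: add edge 2-4 (w=3); MST = {2-4(w=3)}
step 2: add edge 4-6 (w=6); MST = {2-4(w=3) 4-6(w=6)}
step 3: add edge 1-6 (w=1); MST = {1-6(w=1) 2-4(w=3) 4-6(w=6)}
step 4: add edge 5-6 (w=5); MST = {1-6(w=1) 2-4(w=3) 4-6(w=6) 5-6(w=5)}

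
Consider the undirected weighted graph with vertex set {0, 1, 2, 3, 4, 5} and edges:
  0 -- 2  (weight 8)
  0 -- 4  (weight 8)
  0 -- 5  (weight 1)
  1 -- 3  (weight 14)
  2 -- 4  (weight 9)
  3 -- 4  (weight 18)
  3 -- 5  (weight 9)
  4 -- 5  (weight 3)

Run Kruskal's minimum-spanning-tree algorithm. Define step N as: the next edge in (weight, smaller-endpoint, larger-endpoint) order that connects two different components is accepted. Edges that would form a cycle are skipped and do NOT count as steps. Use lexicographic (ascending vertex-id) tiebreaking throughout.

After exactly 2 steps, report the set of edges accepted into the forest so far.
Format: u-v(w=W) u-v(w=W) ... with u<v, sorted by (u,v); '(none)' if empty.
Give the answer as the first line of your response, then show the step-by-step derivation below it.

0-5(w=1) 4-5(w=3)

step 1: add edge 0-5 (w=1); MST = {0-5(w=1)}
step 2: add edge 4-5 (w=3); MST = {0-5(w=1) 4-5(w=3)}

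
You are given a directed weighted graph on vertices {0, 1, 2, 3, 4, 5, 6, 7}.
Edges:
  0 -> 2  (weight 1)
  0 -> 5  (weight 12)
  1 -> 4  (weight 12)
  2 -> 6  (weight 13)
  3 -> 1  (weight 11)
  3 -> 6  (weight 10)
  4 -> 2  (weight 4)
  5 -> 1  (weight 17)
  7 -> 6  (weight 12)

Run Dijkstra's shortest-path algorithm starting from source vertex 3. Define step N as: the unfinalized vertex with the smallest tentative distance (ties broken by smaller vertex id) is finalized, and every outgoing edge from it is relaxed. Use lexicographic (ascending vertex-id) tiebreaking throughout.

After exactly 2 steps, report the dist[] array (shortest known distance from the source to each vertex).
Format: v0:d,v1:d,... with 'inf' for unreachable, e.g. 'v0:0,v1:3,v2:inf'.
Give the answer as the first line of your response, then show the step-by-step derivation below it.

v0:inf,v1:11,v2:inf,v3:0,v4:inf,v5:inf,v6:10,v7:inf

step 1: dist = v0:inf,v1:11,v2:inf,v3:0,v4:inf,v5:inf,v6:10,v7:inf
step 2: dist = v0:inf,v1:11,v2:inf,v3:0,v4:inf,v5:inf,v6:10,v7:inf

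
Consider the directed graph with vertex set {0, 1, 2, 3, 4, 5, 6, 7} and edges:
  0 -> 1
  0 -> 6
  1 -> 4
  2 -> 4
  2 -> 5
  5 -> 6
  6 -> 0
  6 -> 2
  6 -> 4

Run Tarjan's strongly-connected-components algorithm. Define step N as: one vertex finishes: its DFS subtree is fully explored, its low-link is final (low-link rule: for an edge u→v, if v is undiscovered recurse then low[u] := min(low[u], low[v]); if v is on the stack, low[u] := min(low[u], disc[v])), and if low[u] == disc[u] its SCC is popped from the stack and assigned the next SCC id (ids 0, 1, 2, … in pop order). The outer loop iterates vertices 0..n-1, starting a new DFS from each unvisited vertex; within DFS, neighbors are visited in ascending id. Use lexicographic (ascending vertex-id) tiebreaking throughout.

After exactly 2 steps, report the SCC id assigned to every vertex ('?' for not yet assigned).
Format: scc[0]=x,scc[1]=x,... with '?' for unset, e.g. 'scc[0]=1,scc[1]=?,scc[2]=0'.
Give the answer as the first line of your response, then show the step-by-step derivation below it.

scc[0]=?,scc[1]=1,scc[2]=?,scc[3]=?,scc[4]=0,scc[5]=?,scc[6]=?,scc[7]=?

step 1: low=(low[0]=0,low[1]=1,low[2]=?,low[3]=?,low[4]=2,low[5]=?,low[6]=?,low[7]=?); scc=(scc[0]=?,scc[1]=?,scc[2]=?,scc[3]=?,scc[4]=0,scc[5]=?,scc[6]=?,scc[7]=?)
step 2: low=(low[0]=0,low[1]=1,low[2]=?,low[3]=?,low[4]=2,low[5]=?,low[6]=?,low[7]=?); scc=(scc[0]=?,scc[1]=1,scc[2]=?,scc[3]=?,scc[4]=0,scc[5]=?,scc[6]=?,scc[7]=?)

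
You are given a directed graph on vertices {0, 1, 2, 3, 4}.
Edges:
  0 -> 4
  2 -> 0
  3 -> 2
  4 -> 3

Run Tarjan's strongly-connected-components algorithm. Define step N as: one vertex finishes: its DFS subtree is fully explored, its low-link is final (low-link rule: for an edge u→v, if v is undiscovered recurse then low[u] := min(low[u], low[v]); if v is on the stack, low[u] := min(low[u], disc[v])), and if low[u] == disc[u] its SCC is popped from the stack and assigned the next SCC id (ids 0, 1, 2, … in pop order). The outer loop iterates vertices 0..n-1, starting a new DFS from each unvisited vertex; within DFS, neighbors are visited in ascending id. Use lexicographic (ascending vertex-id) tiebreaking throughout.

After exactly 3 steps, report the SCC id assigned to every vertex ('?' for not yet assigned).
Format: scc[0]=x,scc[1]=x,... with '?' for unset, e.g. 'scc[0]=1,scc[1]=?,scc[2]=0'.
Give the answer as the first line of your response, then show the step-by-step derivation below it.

scc[0]=?,scc[1]=?,scc[2]=?,scc[3]=?,scc[4]=?

step 1: low=(low[0]=0,low[1]=?,low[2]=0,low[3]=2,low[4]=1); scc=(scc[0]=?,scc[1]=?,scc[2]=?,scc[3]=?,scc[4]=?)
step 2: low=(low[0]=0,low[1]=?,low[2]=0,low[3]=0,low[4]=1); scc=(scc[0]=?,scc[1]=?,scc[2]=?,scc[3]=?,scc[4]=?)
step 3: low=(low[0]=0,low[1]=?,low[2]=0,low[3]=0,low[4]=0); scc=(scc[0]=?,scc[1]=?,scc[2]=?,scc[3]=?,scc[4]=?)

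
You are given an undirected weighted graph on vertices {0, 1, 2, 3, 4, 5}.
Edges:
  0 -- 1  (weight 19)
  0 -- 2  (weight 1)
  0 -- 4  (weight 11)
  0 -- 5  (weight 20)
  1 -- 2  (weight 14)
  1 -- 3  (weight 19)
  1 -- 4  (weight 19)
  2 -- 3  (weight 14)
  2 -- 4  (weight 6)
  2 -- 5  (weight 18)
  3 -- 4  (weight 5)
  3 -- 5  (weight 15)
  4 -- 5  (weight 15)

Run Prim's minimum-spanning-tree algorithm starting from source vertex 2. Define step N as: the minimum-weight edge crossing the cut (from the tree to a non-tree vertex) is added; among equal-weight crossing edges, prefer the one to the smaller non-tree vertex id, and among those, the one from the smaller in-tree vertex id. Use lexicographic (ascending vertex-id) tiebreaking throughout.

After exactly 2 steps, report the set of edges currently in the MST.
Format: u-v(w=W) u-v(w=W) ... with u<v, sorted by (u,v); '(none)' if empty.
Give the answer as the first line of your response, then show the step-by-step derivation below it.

0-2(w=1) 2-4(w=6)

step 1: add edge 0-2 (w=1); MST = {0-2(w=1)}
step 2: add edge 2-4 (w=6); MST = {0-2(w=1) 2-4(w=6)}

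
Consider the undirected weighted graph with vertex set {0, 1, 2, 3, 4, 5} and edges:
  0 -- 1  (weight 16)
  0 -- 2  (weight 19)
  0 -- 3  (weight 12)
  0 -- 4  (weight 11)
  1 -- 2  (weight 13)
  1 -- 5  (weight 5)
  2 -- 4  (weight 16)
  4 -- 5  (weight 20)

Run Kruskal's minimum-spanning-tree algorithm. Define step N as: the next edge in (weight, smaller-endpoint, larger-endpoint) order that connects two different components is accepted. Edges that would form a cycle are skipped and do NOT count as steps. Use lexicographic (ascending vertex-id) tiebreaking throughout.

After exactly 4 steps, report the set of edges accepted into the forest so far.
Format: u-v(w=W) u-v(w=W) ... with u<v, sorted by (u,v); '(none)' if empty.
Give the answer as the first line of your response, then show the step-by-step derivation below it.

0-3(w=12) 0-4(w=11) 1-2(w=13) 1-5(w=5)

step 1: add edge 1-5 (w=5); MST = {1-5(w=5)}
step 2: add edge 0-4 (w=11); MST = {0-4(w=11) 1-5(w=5)}
step 3: add edge 0-3 (w=12); MST = {0-3(w=12) 0-4(w=11) 1-5(w=5)}
step 4: add edge 1-2 (w=13); MST = {0-3(w=12) 0-4(w=11) 1-2(w=13) 1-5(w=5)}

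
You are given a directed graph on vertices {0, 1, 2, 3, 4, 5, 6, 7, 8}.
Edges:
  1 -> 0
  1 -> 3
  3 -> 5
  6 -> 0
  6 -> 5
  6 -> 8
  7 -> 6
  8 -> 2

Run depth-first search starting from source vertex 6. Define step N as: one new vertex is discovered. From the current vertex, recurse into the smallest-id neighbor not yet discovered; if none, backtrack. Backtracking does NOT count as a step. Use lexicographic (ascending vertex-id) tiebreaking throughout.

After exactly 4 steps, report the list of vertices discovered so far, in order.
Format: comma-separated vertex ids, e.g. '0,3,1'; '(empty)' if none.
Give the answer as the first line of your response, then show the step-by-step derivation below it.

6,0,5,8

step 1: discover 6; path=6; order=6
step 2: discover 0; path=6>0; order=6,0
step 3: discover 5; path=6>5; order=6,0,5
step 4: discover 8; path=6>8; order=6,0,5,8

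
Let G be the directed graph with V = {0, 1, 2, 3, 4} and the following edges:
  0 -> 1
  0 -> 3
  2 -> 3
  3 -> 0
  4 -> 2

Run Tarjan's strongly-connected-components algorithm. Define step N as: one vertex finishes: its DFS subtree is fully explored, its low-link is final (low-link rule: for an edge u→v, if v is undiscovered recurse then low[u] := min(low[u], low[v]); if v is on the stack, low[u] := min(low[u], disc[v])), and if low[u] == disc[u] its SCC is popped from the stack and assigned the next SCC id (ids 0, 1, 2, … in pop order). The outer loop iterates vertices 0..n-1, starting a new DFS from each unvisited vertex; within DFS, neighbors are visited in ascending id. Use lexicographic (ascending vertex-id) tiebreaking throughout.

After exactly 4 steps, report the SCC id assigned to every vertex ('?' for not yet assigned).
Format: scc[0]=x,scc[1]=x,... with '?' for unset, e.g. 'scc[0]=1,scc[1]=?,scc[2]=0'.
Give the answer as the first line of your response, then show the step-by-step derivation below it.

scc[0]=1,scc[1]=0,scc[2]=2,scc[3]=1,scc[4]=?

step 1: low=(low[0]=0,low[1]=1,low[2]=?,low[3]=?,low[4]=?); scc=(scc[0]=?,scc[1]=0,scc[2]=?,scc[3]=?,scc[4]=?)
step 2: low=(low[0]=0,low[1]=1,low[2]=?,low[3]=0,low[4]=?); scc=(scc[0]=?,scc[1]=0,scc[2]=?,scc[3]=?,scc[4]=?)
step 3: low=(low[0]=0,low[1]=1,low[2]=?,low[3]=0,low[4]=?); scc=(scc[0]=1,scc[1]=0,scc[2]=?,scc[3]=1,scc[4]=?)
step 4: low=(low[0]=0,low[1]=1,low[2]=3,low[3]=0,low[4]=?); scc=(scc[0]=1,scc[1]=0,scc[2]=2,scc[3]=1,scc[4]=?)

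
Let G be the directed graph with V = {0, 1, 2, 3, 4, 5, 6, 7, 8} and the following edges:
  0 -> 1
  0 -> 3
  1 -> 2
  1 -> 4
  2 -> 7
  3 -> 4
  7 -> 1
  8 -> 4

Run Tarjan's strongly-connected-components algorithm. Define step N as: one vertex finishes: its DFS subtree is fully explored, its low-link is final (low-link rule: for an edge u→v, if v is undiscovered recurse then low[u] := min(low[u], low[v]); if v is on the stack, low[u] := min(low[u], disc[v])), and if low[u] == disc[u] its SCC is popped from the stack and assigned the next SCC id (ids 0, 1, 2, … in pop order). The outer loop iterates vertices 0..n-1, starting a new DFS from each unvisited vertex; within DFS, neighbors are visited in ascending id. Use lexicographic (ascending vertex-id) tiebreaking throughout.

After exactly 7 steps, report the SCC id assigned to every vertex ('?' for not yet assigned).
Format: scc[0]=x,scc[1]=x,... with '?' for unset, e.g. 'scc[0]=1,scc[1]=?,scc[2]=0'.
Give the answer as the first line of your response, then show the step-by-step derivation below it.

scc[0]=3,scc[1]=1,scc[2]=1,scc[3]=2,scc[4]=0,scc[5]=4,scc[6]=?,scc[7]=1,scc[8]=?

step 1: low=(low[0]=0,low[1]=1,low[2]=2,low[3]=?,low[4]=?,low[5]=?,low[6]=?,low[7]=1,low[8]=?); scc=(scc[0]=?,scc[1]=?,scc[2]=?,scc[3]=?,scc[4]=?,scc[5]=?,scc[6]=?,scc[7]=?,scc[8]=?)
step 2: low=(low[0]=0,low[1]=1,low[2]=1,low[3]=?,low[4]=?,low[5]=?,low[6]=?,low[7]=1,low[8]=?); scc=(scc[0]=?,scc[1]=?,scc[2]=?,scc[3]=?,scc[4]=?,scc[5]=?,scc[6]=?,scc[7]=?,scc[8]=?)
step 3: low=(low[0]=0,low[1]=1,low[2]=1,low[3]=?,low[4]=4,low[5]=?,low[6]=?,low[7]=1,low[8]=?); scc=(scc[0]=?,scc[1]=?,scc[2]=?,scc[3]=?,scc[4]=0,scc[5]=?,scc[6]=?,scc[7]=?,scc[8]=?)
step 4: low=(low[0]=0,low[1]=1,low[2]=1,low[3]=?,low[4]=4,low[5]=?,low[6]=?,low[7]=1,low[8]=?); scc=(scc[0]=?,scc[1]=1,scc[2]=1,scc[3]=?,scc[4]=0,scc[5]=?,scc[6]=?,scc[7]=1,scc[8]=?)
step 5: low=(low[0]=0,low[1]=1,low[2]=1,low[3]=5,low[4]=4,low[5]=?,low[6]=?,low[7]=1,low[8]=?); scc=(scc[0]=?,scc[1]=1,scc[2]=1,scc[3]=2,scc[4]=0,scc[5]=?,scc[6]=?,scc[7]=1,scc[8]=?)
step 6: low=(low[0]=0,low[1]=1,low[2]=1,low[3]=5,low[4]=4,low[5]=?,low[6]=?,low[7]=1,low[8]=?); scc=(scc[0]=3,scc[1]=1,scc[2]=1,scc[3]=2,scc[4]=0,scc[5]=?,scc[6]=?,scc[7]=1,scc[8]=?)
step 7: low=(low[0]=0,low[1]=1,low[2]=1,low[3]=5,low[4]=4,low[5]=6,low[6]=?,low[7]=1,low[8]=?); scc=(scc[0]=3,scc[1]=1,scc[2]=1,scc[3]=2,scc[4]=0,scc[5]=4,scc[6]=?,scc[7]=1,scc[8]=?)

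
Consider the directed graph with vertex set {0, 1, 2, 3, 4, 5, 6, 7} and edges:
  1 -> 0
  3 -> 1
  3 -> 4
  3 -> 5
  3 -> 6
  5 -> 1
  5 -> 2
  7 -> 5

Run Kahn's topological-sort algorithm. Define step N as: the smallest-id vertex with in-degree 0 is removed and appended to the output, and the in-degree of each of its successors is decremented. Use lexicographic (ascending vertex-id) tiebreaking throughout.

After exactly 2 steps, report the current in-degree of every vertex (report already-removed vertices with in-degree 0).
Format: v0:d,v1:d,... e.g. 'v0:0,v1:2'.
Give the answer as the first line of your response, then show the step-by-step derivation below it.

v0:1,v1:1,v2:1,v3:0,v4:0,v5:1,v6:0,v7:0

step 1: output 3; order=[3]; indeg=(1,1,1,0,0,1,0,0)
step 2: output 4; order=[3,4]; indeg=(1,1,1,0,0,1,0,0)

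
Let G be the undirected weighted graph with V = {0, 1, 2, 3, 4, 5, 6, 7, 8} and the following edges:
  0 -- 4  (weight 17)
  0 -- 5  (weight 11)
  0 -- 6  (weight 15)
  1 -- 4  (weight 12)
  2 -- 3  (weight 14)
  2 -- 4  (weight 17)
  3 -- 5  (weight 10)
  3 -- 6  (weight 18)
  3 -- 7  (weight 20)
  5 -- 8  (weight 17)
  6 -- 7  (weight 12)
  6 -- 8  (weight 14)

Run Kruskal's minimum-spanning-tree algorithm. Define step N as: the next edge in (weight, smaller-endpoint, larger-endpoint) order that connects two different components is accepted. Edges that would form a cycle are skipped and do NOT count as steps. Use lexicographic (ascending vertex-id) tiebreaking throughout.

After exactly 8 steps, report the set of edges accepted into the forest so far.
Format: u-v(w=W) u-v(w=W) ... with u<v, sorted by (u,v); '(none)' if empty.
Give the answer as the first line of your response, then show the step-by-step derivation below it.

0-4(w=17) 0-5(w=11) 0-6(w=15) 1-4(w=12) 2-3(w=14) 3-5(w=10) 6-7(w=12) 6-8(w=14)

step 1: add edge 3-5 (w=10); MST = {3-5(w=10)}
step 2: add edge 0-5 (w=11); MST = {0-5(w=11) 3-5(w=10)}
step 3: add edge 1-4 (w=12); MST = {0-5(w=11) 1-4(w=12) 3-5(w=10)}
step 4: add edge 6-7 (w=12); MST = {0-5(w=11) 1-4(w=12) 3-5(w=10) 6-7(w=12)}
step 5: add edge 2-3 (w=14); MST = {0-5(w=11) 1-4(w=12) 2-3(w=14) 3-5(w=10) 6-7(w=12)}
step 6: add edge 6-8 (w=14); MST = {0-5(w=11) 1-4(w=12) 2-3(w=14) 3-5(w=10) 6-7(w=12) 6-8(w=14)}
step 7: add edge 0-6 (w=15); MST = {0-5(w=11) 0-6(w=15) 1-4(w=12) 2-3(w=14) 3-5(w=10) 6-7(w=12) 6-8(w=14)}
step 8: add edge 0-4 (w=17); MST = {0-4(w=17) 0-5(w=11) 0-6(w=15) 1-4(w=12) 2-3(w=14) 3-5(w=10) 6-7(w=12) 6-8(w=14)}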